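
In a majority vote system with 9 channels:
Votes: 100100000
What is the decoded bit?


Ones: 2 out of 9
Threshold: 5

0 (2/9 voted 1)


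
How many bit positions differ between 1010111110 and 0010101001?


XOR: 1000010111
Count of 1s: 5

5


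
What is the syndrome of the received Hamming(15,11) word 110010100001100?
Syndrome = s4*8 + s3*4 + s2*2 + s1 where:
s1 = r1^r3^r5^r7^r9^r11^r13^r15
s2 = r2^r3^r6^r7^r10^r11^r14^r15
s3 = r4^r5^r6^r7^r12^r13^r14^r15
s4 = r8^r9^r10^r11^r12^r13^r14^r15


s1=0, s2=0, s3=0, s4=0

Syndrome = 0 (no error)


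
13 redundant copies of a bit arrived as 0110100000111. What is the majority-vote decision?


Ones: 6 out of 13
Threshold: 7

0 (6/13 voted 1)


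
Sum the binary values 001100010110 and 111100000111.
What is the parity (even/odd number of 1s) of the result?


001100010110 = 790
111100000111 = 3847
Sum = 4637 = 1001000011101
1s count = 6

even parity (6 ones in 1001000011101)


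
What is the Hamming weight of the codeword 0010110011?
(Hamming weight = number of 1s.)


Counting 1s in 0010110011

5


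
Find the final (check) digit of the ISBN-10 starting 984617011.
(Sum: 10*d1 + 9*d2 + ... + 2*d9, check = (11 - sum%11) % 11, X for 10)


Weighted sum: 282
282 mod 11 = 7

Check digit: 4


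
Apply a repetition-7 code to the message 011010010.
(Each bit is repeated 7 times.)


Each bit -> 7 copies

000000011111111111111000000011111110000000000000011111110000000


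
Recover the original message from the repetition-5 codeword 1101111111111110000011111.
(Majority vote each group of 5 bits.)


Groups: 11011, 11111, 11111, 00000, 11111
Majority votes: 11101

11101


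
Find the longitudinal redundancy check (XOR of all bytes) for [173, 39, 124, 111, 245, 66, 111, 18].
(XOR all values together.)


XOR chain: 173 ^ 39 ^ 124 ^ 111 ^ 245 ^ 66 ^ 111 ^ 18 = 83

83


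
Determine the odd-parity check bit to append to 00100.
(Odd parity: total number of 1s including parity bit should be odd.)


Number of 1s in data: 1
Parity bit: 0

0


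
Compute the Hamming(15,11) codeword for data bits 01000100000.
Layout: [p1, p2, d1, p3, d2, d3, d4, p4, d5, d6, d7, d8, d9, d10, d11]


Parity bits: p1=1, p2=1, p3=1, p4=1

110110010100000


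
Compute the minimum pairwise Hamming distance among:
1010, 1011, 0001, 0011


Comparing all pairs, minimum distance: 1
Can detect 0 errors, correct 0 errors

1


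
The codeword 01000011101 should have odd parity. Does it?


Number of 1s: 5

Yes, parity is correct (5 ones)


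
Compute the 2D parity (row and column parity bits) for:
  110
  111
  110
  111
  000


Row parities: 01010
Column parities: 000

Row P: 01010, Col P: 000, Corner: 0


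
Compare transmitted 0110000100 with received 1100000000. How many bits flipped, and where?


XOR: 1010000100

3 error(s) at position(s): 0, 2, 7


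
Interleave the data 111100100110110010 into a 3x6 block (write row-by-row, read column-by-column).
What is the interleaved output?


Matrix:
  111100
  100110
  110010
Read columns: 111101100110011000

111101100110011000


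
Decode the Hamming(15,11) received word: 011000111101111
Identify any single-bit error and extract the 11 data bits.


Syndrome = 13: error at position 13

Data: 10011101011 (corrected bit 13)


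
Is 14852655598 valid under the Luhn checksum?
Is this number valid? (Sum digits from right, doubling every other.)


Luhn sum = 51
51 mod 10 = 1

Invalid (Luhn sum mod 10 = 1)


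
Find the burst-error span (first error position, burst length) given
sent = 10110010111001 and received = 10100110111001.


XOR: 00010100000000

Burst at position 3, length 3


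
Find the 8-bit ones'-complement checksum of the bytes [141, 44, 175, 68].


Sum = 428 mod 256 = 172
Complement = 83

83


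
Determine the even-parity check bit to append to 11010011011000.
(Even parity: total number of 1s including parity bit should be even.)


Number of 1s in data: 7
Parity bit: 1

1


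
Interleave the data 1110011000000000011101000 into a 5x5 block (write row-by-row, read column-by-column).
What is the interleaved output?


Matrix:
  11100
  11000
  00000
  00111
  01000
Read columns: 1100011001100100001000010

1100011001100100001000010


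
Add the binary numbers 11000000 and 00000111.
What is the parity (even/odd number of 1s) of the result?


11000000 = 192
00000111 = 7
Sum = 199 = 11000111
1s count = 5

odd parity (5 ones in 11000111)


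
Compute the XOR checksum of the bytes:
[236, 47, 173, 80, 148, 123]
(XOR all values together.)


XOR chain: 236 ^ 47 ^ 173 ^ 80 ^ 148 ^ 123 = 209

209


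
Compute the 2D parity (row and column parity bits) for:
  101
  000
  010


Row parities: 001
Column parities: 111

Row P: 001, Col P: 111, Corner: 1


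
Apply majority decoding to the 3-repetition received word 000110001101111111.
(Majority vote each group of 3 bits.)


Groups: 000, 110, 001, 101, 111, 111
Majority votes: 010111

010111


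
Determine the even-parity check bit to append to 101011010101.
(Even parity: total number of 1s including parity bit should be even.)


Number of 1s in data: 7
Parity bit: 1

1


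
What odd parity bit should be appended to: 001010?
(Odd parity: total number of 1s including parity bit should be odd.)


Number of 1s in data: 2
Parity bit: 1

1


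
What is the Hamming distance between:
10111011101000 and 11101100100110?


XOR: 01010111001110
Count of 1s: 8

8


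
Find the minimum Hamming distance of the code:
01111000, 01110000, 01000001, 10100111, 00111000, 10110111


Comparing all pairs, minimum distance: 1
Can detect 0 errors, correct 0 errors

1


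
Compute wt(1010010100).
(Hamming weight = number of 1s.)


Counting 1s in 1010010100

4


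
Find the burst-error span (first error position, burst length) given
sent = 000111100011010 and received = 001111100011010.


XOR: 001000000000000

Burst at position 2, length 1


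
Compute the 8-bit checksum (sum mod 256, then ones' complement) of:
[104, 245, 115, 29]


Sum = 493 mod 256 = 237
Complement = 18

18


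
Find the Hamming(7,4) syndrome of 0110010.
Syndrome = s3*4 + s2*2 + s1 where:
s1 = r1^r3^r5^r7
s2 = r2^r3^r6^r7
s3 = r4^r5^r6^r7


s1=1, s2=1, s3=1

Syndrome = 7 (error at position 7)


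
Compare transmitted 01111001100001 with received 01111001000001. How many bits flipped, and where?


XOR: 00000000100000

1 error(s) at position(s): 8


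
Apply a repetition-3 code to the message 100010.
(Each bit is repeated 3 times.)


Each bit -> 3 copies

111000000000111000


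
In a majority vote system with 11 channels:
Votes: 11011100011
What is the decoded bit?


Ones: 7 out of 11
Threshold: 6

1 (7/11 voted 1)


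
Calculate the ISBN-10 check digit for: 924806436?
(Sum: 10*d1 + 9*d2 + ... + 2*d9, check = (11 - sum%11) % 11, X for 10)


Weighted sum: 263
263 mod 11 = 10

Check digit: 1


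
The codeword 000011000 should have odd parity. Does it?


Number of 1s: 2

No, parity error (2 ones)


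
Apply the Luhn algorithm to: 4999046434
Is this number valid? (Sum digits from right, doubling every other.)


Luhn sum = 56
56 mod 10 = 6

Invalid (Luhn sum mod 10 = 6)


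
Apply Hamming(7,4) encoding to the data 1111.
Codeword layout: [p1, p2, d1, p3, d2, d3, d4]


Parity bits: p1=1, p2=1, p3=1

1111111


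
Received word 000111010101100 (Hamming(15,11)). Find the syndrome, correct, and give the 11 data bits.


Syndrome = 4: error at position 4

Data: 01100101100 (corrected bit 4)


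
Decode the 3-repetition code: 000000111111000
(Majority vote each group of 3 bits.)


Groups: 000, 000, 111, 111, 000
Majority votes: 00110

00110


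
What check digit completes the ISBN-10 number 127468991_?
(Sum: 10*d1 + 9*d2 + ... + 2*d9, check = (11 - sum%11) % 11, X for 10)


Weighted sum: 253
253 mod 11 = 0

Check digit: 0


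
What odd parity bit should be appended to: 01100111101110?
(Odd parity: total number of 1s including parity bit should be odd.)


Number of 1s in data: 9
Parity bit: 0

0


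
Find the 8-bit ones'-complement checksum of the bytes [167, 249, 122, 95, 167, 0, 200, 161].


Sum = 1161 mod 256 = 137
Complement = 118

118


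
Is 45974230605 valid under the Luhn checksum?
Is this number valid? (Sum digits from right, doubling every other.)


Luhn sum = 41
41 mod 10 = 1

Invalid (Luhn sum mod 10 = 1)


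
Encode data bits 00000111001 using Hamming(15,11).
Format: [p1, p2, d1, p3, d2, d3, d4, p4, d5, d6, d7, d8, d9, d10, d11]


Parity bits: p1=0, p2=1, p3=0, p4=0

010000000111001


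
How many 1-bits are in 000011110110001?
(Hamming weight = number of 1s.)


Counting 1s in 000011110110001

7


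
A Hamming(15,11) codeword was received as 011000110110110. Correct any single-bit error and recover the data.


Syndrome = 12: error at position 12

Data: 10010111110 (corrected bit 12)


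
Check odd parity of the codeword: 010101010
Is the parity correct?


Number of 1s: 4

No, parity error (4 ones)


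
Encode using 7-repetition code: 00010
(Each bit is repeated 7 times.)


Each bit -> 7 copies

00000000000000000000011111110000000


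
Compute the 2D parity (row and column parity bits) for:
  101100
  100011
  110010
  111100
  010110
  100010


Row parities: 111010
Column parities: 110101

Row P: 111010, Col P: 110101, Corner: 0


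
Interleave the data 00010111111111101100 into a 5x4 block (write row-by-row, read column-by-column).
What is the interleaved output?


Matrix:
  0001
  0111
  1111
  1110
  1100
Read columns: 00111011110111011100

00111011110111011100


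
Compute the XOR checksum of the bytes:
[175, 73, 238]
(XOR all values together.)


XOR chain: 175 ^ 73 ^ 238 = 8

8


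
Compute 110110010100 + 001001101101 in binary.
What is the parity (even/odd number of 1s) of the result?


110110010100 = 3476
001001101101 = 621
Sum = 4097 = 1000000000001
1s count = 2

even parity (2 ones in 1000000000001)


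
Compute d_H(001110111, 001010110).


XOR: 000100001
Count of 1s: 2

2


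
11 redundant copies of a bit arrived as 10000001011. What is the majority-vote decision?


Ones: 4 out of 11
Threshold: 6

0 (4/11 voted 1)


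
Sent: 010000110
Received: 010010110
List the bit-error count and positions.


XOR: 000010000

1 error(s) at position(s): 4


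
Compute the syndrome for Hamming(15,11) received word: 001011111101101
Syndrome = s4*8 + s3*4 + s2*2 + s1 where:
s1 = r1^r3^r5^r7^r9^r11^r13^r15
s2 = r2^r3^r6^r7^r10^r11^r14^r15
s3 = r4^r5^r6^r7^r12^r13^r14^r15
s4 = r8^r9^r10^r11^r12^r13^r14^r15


s1=0, s2=1, s3=0, s4=0

Syndrome = 2 (error at position 2)


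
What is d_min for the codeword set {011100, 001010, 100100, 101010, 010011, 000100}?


Comparing all pairs, minimum distance: 1
Can detect 0 errors, correct 0 errors

1


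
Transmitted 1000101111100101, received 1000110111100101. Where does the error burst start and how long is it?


XOR: 0000011000000000

Burst at position 5, length 2


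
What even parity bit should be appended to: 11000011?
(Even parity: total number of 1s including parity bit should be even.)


Number of 1s in data: 4
Parity bit: 0

0


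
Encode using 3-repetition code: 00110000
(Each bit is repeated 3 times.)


Each bit -> 3 copies

000000111111000000000000


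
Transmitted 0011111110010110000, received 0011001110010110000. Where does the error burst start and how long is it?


XOR: 0000110000000000000

Burst at position 4, length 2


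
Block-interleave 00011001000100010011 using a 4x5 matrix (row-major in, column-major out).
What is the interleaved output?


Matrix:
  00011
  00100
  01000
  10011
Read columns: 00010010010010011001

00010010010010011001


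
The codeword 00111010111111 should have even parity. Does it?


Number of 1s: 10

Yes, parity is correct (10 ones)


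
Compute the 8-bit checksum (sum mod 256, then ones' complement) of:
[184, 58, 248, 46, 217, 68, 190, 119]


Sum = 1130 mod 256 = 106
Complement = 149

149


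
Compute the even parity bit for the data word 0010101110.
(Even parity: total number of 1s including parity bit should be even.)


Number of 1s in data: 5
Parity bit: 1

1


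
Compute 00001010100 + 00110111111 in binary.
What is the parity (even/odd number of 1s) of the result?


00001010100 = 84
00110111111 = 447
Sum = 531 = 1000010011
1s count = 4

even parity (4 ones in 1000010011)


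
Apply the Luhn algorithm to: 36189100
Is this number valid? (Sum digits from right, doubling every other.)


Luhn sum = 32
32 mod 10 = 2

Invalid (Luhn sum mod 10 = 2)


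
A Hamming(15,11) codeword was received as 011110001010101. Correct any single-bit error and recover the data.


Syndrome = 0: no error detected

Data: 11001010101 (no errors)


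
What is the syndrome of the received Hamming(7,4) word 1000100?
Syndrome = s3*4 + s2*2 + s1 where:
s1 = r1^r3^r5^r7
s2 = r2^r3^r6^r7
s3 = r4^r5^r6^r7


s1=0, s2=0, s3=1

Syndrome = 4 (error at position 4)


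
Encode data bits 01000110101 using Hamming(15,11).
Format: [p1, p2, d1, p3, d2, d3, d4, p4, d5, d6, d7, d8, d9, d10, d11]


Parity bits: p1=0, p2=1, p3=1, p4=0

010110000110101


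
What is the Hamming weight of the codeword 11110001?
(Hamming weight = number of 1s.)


Counting 1s in 11110001

5


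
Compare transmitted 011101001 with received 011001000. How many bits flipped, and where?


XOR: 000100001

2 error(s) at position(s): 3, 8


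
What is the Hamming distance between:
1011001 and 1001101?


XOR: 0010100
Count of 1s: 2

2


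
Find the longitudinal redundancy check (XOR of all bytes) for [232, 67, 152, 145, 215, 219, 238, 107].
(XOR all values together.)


XOR chain: 232 ^ 67 ^ 152 ^ 145 ^ 215 ^ 219 ^ 238 ^ 107 = 43

43


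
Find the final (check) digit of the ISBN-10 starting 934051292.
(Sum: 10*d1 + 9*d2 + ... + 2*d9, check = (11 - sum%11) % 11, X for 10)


Weighted sum: 223
223 mod 11 = 3

Check digit: 8


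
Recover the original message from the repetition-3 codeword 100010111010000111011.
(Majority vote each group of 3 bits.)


Groups: 100, 010, 111, 010, 000, 111, 011
Majority votes: 0010011

0010011


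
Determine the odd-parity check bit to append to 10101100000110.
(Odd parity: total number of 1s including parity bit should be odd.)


Number of 1s in data: 6
Parity bit: 1

1


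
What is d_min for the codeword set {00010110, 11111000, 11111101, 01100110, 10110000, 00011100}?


Comparing all pairs, minimum distance: 2
Can detect 1 errors, correct 0 errors

2


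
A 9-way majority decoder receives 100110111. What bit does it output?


Ones: 6 out of 9
Threshold: 5

1 (6/9 voted 1)


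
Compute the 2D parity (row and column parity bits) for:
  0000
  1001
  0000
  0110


Row parities: 0000
Column parities: 1111

Row P: 0000, Col P: 1111, Corner: 0


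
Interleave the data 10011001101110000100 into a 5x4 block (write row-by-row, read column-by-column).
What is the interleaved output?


Matrix:
  1001
  1001
  1011
  1000
  0100
Read columns: 11110000010010011100

11110000010010011100


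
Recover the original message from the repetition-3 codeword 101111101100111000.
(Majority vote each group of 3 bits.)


Groups: 101, 111, 101, 100, 111, 000
Majority votes: 111010

111010


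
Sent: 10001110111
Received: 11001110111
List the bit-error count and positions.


XOR: 01000000000

1 error(s) at position(s): 1


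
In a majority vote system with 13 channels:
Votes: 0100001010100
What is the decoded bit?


Ones: 4 out of 13
Threshold: 7

0 (4/13 voted 1)


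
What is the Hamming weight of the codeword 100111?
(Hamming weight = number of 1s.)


Counting 1s in 100111

4


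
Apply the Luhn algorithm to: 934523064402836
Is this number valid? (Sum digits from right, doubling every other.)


Luhn sum = 67
67 mod 10 = 7

Invalid (Luhn sum mod 10 = 7)


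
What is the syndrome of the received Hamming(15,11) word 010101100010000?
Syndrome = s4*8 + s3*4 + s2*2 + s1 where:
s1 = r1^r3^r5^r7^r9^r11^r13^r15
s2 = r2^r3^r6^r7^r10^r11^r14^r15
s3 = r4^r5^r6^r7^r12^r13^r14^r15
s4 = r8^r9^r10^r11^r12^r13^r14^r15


s1=0, s2=0, s3=1, s4=1

Syndrome = 12 (error at position 12)


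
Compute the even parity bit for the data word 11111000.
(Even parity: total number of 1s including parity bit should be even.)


Number of 1s in data: 5
Parity bit: 1

1


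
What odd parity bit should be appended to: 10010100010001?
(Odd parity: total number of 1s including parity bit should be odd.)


Number of 1s in data: 5
Parity bit: 0

0


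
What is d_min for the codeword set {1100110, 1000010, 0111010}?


Comparing all pairs, minimum distance: 2
Can detect 1 errors, correct 0 errors

2


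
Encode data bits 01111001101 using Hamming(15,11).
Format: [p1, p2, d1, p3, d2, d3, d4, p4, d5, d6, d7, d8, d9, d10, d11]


Parity bits: p1=1, p2=1, p3=0, p4=0

110011101001101


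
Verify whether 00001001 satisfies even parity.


Number of 1s: 2

Yes, parity is correct (2 ones)


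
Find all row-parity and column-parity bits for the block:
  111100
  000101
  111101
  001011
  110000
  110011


Row parities: 001100
Column parities: 001100

Row P: 001100, Col P: 001100, Corner: 0


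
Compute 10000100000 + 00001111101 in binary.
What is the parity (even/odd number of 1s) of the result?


10000100000 = 1056
00001111101 = 125
Sum = 1181 = 10010011101
1s count = 6

even parity (6 ones in 10010011101)


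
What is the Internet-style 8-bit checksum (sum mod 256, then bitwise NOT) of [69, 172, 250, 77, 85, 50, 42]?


Sum = 745 mod 256 = 233
Complement = 22

22


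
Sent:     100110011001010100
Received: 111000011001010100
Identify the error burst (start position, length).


XOR: 011110000000000000

Burst at position 1, length 4


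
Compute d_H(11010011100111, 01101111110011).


XOR: 10111100010100
Count of 1s: 7

7


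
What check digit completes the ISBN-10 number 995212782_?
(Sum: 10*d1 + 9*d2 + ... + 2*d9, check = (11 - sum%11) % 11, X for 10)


Weighted sum: 297
297 mod 11 = 0

Check digit: 0


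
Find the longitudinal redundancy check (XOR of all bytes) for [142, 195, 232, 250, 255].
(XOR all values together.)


XOR chain: 142 ^ 195 ^ 232 ^ 250 ^ 255 = 160

160


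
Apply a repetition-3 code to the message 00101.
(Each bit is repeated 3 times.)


Each bit -> 3 copies

000000111000111


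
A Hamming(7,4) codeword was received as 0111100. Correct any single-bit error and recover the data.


Syndrome = 0: no error detected

Data: 1100 (no errors)


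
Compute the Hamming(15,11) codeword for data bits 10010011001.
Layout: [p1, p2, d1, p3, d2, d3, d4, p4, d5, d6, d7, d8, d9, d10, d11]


Parity bits: p1=0, p2=0, p3=1, p4=1

001100110011001


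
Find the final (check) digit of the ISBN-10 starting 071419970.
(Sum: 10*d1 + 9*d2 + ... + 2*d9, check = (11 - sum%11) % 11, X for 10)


Weighted sum: 207
207 mod 11 = 9

Check digit: 2


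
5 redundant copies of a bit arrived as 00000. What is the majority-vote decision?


Ones: 0 out of 5
Threshold: 3

0 (0/5 voted 1)


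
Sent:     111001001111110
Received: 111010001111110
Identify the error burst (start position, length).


XOR: 000011000000000

Burst at position 4, length 2


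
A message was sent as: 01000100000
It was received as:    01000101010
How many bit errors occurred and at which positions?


XOR: 00000001010

2 error(s) at position(s): 7, 9


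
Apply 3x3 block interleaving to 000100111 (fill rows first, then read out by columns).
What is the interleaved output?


Matrix:
  000
  100
  111
Read columns: 011001001

011001001


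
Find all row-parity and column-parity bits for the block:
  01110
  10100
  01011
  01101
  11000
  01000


Row parities: 101101
Column parities: 01100

Row P: 101101, Col P: 01100, Corner: 0


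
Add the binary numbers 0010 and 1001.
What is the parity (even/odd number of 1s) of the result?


0010 = 2
1001 = 9
Sum = 11 = 1011
1s count = 3

odd parity (3 ones in 1011)


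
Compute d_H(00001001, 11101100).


XOR: 11100101
Count of 1s: 5

5


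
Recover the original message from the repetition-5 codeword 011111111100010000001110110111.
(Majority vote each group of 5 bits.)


Groups: 01111, 11111, 00010, 00000, 11101, 10111
Majority votes: 110011

110011


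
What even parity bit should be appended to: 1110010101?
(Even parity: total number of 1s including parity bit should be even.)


Number of 1s in data: 6
Parity bit: 0

0


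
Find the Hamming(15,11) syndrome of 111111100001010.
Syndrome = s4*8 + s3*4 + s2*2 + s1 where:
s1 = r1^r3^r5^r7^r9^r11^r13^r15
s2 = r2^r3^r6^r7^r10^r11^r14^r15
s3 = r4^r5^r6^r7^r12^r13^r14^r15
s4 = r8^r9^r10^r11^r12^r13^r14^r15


s1=0, s2=1, s3=0, s4=0

Syndrome = 2 (error at position 2)


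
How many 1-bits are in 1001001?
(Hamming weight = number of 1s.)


Counting 1s in 1001001

3


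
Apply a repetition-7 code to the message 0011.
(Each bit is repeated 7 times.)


Each bit -> 7 copies

0000000000000011111111111111


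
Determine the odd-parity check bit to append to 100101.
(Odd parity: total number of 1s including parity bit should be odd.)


Number of 1s in data: 3
Parity bit: 0

0


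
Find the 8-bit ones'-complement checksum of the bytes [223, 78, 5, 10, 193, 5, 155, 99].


Sum = 768 mod 256 = 0
Complement = 255

255


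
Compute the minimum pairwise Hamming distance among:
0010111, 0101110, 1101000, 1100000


Comparing all pairs, minimum distance: 1
Can detect 0 errors, correct 0 errors

1


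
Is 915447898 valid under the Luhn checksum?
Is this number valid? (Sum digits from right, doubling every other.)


Luhn sum = 58
58 mod 10 = 8

Invalid (Luhn sum mod 10 = 8)


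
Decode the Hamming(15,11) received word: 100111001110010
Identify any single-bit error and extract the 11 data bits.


Syndrome = 0: no error detected

Data: 01101110010 (no errors)


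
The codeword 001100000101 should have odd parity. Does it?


Number of 1s: 4

No, parity error (4 ones)


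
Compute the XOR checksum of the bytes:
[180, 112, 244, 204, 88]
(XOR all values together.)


XOR chain: 180 ^ 112 ^ 244 ^ 204 ^ 88 = 164

164


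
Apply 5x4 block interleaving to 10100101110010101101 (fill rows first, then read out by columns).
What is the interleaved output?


Matrix:
  1010
  0101
  1100
  1010
  1101
Read columns: 10111011011001001001

10111011011001001001


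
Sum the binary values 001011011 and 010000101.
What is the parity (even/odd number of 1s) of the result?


001011011 = 91
010000101 = 133
Sum = 224 = 11100000
1s count = 3

odd parity (3 ones in 11100000)


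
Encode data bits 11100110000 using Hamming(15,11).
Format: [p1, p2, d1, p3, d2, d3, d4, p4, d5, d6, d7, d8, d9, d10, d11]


Parity bits: p1=1, p2=0, p3=0, p4=0

101011000110000


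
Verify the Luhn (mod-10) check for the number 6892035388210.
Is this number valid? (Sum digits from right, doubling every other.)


Luhn sum = 62
62 mod 10 = 2

Invalid (Luhn sum mod 10 = 2)


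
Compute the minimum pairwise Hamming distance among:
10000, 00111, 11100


Comparing all pairs, minimum distance: 2
Can detect 1 errors, correct 0 errors

2


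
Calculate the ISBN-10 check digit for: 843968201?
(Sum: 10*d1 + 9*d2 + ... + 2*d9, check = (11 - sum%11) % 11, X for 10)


Weighted sum: 289
289 mod 11 = 3

Check digit: 8


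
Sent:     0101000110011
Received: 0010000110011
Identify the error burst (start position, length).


XOR: 0111000000000

Burst at position 1, length 3


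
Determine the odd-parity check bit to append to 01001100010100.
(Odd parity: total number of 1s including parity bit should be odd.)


Number of 1s in data: 5
Parity bit: 0

0


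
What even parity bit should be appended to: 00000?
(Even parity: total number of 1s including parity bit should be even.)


Number of 1s in data: 0
Parity bit: 0

0


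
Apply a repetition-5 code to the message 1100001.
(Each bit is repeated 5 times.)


Each bit -> 5 copies

11111111110000000000000000000011111


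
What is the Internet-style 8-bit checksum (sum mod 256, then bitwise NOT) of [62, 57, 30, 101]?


Sum = 250 mod 256 = 250
Complement = 5

5


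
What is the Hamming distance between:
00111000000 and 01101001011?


XOR: 01010001011
Count of 1s: 5

5


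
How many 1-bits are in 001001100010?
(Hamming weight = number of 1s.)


Counting 1s in 001001100010

4


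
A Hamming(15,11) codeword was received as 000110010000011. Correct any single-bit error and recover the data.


Syndrome = 8: error at position 8

Data: 01000000011 (corrected bit 8)


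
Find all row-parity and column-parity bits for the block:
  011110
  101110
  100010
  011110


Row parities: 0000
Column parities: 001100

Row P: 0000, Col P: 001100, Corner: 0


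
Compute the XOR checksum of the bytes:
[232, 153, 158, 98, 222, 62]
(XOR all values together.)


XOR chain: 232 ^ 153 ^ 158 ^ 98 ^ 222 ^ 62 = 109

109


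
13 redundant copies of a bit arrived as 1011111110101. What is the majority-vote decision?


Ones: 10 out of 13
Threshold: 7

1 (10/13 voted 1)


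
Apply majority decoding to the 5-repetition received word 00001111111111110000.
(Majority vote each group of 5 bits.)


Groups: 00001, 11111, 11111, 10000
Majority votes: 0110

0110


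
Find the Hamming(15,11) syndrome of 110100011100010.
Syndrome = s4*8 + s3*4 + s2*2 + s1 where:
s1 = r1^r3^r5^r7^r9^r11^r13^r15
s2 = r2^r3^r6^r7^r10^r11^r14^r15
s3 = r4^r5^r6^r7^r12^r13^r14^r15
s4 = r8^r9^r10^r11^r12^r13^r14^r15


s1=0, s2=1, s3=0, s4=0

Syndrome = 2 (error at position 2)


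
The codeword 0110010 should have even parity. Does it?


Number of 1s: 3

No, parity error (3 ones)


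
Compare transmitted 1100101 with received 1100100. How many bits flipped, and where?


XOR: 0000001

1 error(s) at position(s): 6


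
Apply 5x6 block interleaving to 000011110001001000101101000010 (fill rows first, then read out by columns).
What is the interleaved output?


Matrix:
  000011
  110001
  001000
  101101
  000010
Read columns: 010100100000110000101000111010

010100100000110000101000111010


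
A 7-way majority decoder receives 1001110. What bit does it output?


Ones: 4 out of 7
Threshold: 4

1 (4/7 voted 1)


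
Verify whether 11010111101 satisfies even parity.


Number of 1s: 8

Yes, parity is correct (8 ones)


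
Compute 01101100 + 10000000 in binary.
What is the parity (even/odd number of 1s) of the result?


01101100 = 108
10000000 = 128
Sum = 236 = 11101100
1s count = 5

odd parity (5 ones in 11101100)


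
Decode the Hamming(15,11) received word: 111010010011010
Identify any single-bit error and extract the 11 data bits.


Syndrome = 4: error at position 4

Data: 11000011010 (corrected bit 4)


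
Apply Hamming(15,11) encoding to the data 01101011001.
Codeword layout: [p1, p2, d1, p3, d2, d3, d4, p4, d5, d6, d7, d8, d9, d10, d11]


Parity bits: p1=0, p2=1, p3=0, p4=0

010011001011001


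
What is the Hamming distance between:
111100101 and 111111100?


XOR: 000011001
Count of 1s: 3

3


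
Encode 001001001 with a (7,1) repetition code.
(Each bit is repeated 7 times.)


Each bit -> 7 copies

000000000000001111111000000000000001111111000000000000001111111


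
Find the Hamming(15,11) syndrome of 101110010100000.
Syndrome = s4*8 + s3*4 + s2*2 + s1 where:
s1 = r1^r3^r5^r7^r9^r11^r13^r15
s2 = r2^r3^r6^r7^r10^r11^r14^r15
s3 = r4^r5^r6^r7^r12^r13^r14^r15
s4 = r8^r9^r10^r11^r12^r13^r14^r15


s1=1, s2=0, s3=0, s4=0

Syndrome = 1 (error at position 1)


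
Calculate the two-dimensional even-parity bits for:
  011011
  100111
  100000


Row parities: 001
Column parities: 011100

Row P: 001, Col P: 011100, Corner: 1


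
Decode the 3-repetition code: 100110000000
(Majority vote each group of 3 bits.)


Groups: 100, 110, 000, 000
Majority votes: 0100

0100


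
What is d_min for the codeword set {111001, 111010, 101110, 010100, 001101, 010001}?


Comparing all pairs, minimum distance: 2
Can detect 1 errors, correct 0 errors

2


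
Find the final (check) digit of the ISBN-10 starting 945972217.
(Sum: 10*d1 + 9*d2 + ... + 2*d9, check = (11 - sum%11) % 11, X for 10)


Weighted sum: 306
306 mod 11 = 9

Check digit: 2


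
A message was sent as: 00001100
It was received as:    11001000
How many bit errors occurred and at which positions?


XOR: 11000100

3 error(s) at position(s): 0, 1, 5


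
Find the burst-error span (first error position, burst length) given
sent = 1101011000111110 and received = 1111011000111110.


XOR: 0010000000000000

Burst at position 2, length 1


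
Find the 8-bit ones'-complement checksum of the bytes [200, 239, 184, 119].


Sum = 742 mod 256 = 230
Complement = 25

25


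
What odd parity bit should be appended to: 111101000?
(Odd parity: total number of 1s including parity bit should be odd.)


Number of 1s in data: 5
Parity bit: 0

0


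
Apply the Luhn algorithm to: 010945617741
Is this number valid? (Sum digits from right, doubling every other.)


Luhn sum = 48
48 mod 10 = 8

Invalid (Luhn sum mod 10 = 8)


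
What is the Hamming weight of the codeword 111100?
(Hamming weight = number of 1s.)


Counting 1s in 111100

4


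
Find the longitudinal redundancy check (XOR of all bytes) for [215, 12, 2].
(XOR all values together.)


XOR chain: 215 ^ 12 ^ 2 = 217

217


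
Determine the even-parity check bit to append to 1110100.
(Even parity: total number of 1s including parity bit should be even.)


Number of 1s in data: 4
Parity bit: 0

0


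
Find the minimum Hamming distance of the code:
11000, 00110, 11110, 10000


Comparing all pairs, minimum distance: 1
Can detect 0 errors, correct 0 errors

1


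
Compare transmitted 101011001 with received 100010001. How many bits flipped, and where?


XOR: 001001000

2 error(s) at position(s): 2, 5


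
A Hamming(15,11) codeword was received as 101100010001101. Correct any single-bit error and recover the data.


Syndrome = 0: no error detected

Data: 10000001101 (no errors)


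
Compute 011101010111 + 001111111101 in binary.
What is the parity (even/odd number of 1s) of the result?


011101010111 = 1879
001111111101 = 1021
Sum = 2900 = 101101010100
1s count = 6

even parity (6 ones in 101101010100)


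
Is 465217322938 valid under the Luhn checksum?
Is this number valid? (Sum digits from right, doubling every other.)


Luhn sum = 61
61 mod 10 = 1

Invalid (Luhn sum mod 10 = 1)


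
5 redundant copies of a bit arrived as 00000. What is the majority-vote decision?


Ones: 0 out of 5
Threshold: 3

0 (0/5 voted 1)


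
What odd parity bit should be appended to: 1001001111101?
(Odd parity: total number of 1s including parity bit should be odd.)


Number of 1s in data: 8
Parity bit: 1

1


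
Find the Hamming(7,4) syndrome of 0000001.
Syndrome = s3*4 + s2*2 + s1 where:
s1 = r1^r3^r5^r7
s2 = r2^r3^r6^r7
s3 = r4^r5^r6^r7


s1=1, s2=1, s3=1

Syndrome = 7 (error at position 7)


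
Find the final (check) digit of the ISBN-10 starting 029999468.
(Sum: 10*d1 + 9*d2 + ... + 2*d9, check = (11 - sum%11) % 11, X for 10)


Weighted sum: 302
302 mod 11 = 5

Check digit: 6


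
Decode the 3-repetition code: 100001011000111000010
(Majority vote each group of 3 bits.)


Groups: 100, 001, 011, 000, 111, 000, 010
Majority votes: 0010100

0010100


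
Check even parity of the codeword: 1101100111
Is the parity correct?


Number of 1s: 7

No, parity error (7 ones)


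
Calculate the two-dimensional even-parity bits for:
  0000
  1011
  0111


Row parities: 011
Column parities: 1100

Row P: 011, Col P: 1100, Corner: 0


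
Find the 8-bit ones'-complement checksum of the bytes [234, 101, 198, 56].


Sum = 589 mod 256 = 77
Complement = 178

178


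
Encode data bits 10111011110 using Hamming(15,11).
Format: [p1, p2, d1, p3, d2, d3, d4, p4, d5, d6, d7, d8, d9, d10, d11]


Parity bits: p1=1, p2=1, p3=1, p4=1

111101111011110


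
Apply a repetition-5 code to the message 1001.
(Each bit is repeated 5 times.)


Each bit -> 5 copies

11111000000000011111


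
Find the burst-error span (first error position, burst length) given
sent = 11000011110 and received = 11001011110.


XOR: 00001000000

Burst at position 4, length 1


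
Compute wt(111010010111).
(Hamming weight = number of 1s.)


Counting 1s in 111010010111

8


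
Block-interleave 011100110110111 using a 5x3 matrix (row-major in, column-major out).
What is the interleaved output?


Matrix:
  011
  100
  110
  110
  111
Read columns: 011111011110001

011111011110001


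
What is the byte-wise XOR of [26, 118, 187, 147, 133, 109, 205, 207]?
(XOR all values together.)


XOR chain: 26 ^ 118 ^ 187 ^ 147 ^ 133 ^ 109 ^ 205 ^ 207 = 174

174


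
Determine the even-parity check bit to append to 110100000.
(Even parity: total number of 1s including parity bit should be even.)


Number of 1s in data: 3
Parity bit: 1

1


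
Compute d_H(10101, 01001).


XOR: 11100
Count of 1s: 3

3


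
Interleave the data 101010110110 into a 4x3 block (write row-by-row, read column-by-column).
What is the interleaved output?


Matrix:
  101
  010
  110
  110
Read columns: 101101111000

101101111000


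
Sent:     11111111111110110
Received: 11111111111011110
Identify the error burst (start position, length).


XOR: 00000000000101000

Burst at position 11, length 3


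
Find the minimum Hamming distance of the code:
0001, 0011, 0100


Comparing all pairs, minimum distance: 1
Can detect 0 errors, correct 0 errors

1


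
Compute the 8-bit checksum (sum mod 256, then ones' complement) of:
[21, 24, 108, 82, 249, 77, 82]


Sum = 643 mod 256 = 131
Complement = 124

124


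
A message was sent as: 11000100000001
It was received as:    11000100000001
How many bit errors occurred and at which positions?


XOR: 00000000000000

0 errors (received matches sent)


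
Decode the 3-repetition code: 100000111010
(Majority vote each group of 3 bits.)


Groups: 100, 000, 111, 010
Majority votes: 0010

0010


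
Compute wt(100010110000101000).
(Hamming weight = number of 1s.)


Counting 1s in 100010110000101000

6


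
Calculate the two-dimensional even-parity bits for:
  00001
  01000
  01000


Row parities: 111
Column parities: 00001

Row P: 111, Col P: 00001, Corner: 1


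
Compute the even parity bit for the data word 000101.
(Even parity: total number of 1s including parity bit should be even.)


Number of 1s in data: 2
Parity bit: 0

0


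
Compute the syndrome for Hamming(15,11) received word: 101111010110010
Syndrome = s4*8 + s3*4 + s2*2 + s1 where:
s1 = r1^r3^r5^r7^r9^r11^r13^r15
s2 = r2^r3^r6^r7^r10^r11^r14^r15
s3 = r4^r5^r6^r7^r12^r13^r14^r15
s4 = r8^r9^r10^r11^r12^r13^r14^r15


s1=0, s2=1, s3=0, s4=0

Syndrome = 2 (error at position 2)


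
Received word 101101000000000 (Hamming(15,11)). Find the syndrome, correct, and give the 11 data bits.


Syndrome = 0: no error detected

Data: 10100000000 (no errors)


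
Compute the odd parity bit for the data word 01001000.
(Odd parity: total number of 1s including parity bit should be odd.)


Number of 1s in data: 2
Parity bit: 1

1


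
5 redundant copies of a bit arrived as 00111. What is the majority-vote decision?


Ones: 3 out of 5
Threshold: 3

1 (3/5 voted 1)


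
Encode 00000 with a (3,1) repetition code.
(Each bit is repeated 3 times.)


Each bit -> 3 copies

000000000000000


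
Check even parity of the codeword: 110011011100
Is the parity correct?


Number of 1s: 7

No, parity error (7 ones)


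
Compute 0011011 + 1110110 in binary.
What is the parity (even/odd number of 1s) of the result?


0011011 = 27
1110110 = 118
Sum = 145 = 10010001
1s count = 3

odd parity (3 ones in 10010001)


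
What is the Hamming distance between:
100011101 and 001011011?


XOR: 101000110
Count of 1s: 4

4


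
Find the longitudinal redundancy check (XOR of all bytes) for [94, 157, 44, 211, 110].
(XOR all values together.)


XOR chain: 94 ^ 157 ^ 44 ^ 211 ^ 110 = 82

82


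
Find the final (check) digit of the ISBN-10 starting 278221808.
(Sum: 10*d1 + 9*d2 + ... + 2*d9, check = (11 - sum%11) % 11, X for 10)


Weighted sum: 226
226 mod 11 = 6

Check digit: 5


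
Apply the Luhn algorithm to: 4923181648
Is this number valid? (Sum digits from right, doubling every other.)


Luhn sum = 58
58 mod 10 = 8

Invalid (Luhn sum mod 10 = 8)


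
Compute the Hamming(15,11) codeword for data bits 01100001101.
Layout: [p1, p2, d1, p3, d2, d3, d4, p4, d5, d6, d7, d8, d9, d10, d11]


Parity bits: p1=1, p2=0, p3=1, p4=1

100111010001101


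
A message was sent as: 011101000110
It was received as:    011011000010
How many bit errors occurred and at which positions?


XOR: 000110000100

3 error(s) at position(s): 3, 4, 9


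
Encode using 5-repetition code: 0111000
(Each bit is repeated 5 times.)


Each bit -> 5 copies

00000111111111111111000000000000000


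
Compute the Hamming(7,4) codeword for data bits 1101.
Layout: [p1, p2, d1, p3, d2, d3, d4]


Parity bits: p1=1, p2=0, p3=0

1010101


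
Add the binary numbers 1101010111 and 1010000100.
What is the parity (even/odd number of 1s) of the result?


1101010111 = 855
1010000100 = 644
Sum = 1499 = 10111011011
1s count = 8

even parity (8 ones in 10111011011)


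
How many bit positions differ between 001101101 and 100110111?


XOR: 101011010
Count of 1s: 5

5


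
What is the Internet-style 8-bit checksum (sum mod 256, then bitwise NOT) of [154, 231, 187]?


Sum = 572 mod 256 = 60
Complement = 195

195


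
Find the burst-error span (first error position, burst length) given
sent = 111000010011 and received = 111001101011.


XOR: 000001111000

Burst at position 5, length 4


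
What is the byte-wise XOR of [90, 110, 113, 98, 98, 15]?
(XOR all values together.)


XOR chain: 90 ^ 110 ^ 113 ^ 98 ^ 98 ^ 15 = 74

74


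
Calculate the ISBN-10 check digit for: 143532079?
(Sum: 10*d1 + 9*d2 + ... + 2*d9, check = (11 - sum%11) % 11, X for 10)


Weighted sum: 172
172 mod 11 = 7

Check digit: 4


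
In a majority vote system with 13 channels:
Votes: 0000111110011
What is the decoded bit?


Ones: 7 out of 13
Threshold: 7

1 (7/13 voted 1)


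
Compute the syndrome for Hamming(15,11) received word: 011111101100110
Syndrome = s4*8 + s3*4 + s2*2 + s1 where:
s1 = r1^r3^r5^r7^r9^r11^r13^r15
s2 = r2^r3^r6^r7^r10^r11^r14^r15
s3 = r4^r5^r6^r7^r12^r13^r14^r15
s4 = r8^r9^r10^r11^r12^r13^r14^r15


s1=1, s2=0, s3=0, s4=0

Syndrome = 1 (error at position 1)


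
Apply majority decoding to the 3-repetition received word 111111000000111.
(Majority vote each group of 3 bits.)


Groups: 111, 111, 000, 000, 111
Majority votes: 11001

11001


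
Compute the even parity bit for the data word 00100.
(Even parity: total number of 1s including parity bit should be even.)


Number of 1s in data: 1
Parity bit: 1

1


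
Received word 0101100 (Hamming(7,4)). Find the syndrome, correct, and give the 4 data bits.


Syndrome = 3: error at position 3

Data: 1100 (corrected bit 3)
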